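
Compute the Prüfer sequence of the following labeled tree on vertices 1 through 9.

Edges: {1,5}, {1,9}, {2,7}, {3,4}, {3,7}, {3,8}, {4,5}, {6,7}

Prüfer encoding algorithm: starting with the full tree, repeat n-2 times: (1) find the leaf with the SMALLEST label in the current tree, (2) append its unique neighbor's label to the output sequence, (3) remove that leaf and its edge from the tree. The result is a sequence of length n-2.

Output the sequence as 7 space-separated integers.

Answer: 7 7 3 3 4 5 1

Derivation:
Step 1: leaves = {2,6,8,9}. Remove smallest leaf 2, emit neighbor 7.
Step 2: leaves = {6,8,9}. Remove smallest leaf 6, emit neighbor 7.
Step 3: leaves = {7,8,9}. Remove smallest leaf 7, emit neighbor 3.
Step 4: leaves = {8,9}. Remove smallest leaf 8, emit neighbor 3.
Step 5: leaves = {3,9}. Remove smallest leaf 3, emit neighbor 4.
Step 6: leaves = {4,9}. Remove smallest leaf 4, emit neighbor 5.
Step 7: leaves = {5,9}. Remove smallest leaf 5, emit neighbor 1.
Done: 2 vertices remain (1, 9). Sequence = [7 7 3 3 4 5 1]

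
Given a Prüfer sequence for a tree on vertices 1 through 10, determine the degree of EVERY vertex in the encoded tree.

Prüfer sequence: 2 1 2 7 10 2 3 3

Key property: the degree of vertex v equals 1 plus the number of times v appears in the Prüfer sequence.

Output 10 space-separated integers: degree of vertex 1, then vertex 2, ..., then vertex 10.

Answer: 2 4 3 1 1 1 2 1 1 2

Derivation:
p_1 = 2: count[2] becomes 1
p_2 = 1: count[1] becomes 1
p_3 = 2: count[2] becomes 2
p_4 = 7: count[7] becomes 1
p_5 = 10: count[10] becomes 1
p_6 = 2: count[2] becomes 3
p_7 = 3: count[3] becomes 1
p_8 = 3: count[3] becomes 2
Degrees (1 + count): deg[1]=1+1=2, deg[2]=1+3=4, deg[3]=1+2=3, deg[4]=1+0=1, deg[5]=1+0=1, deg[6]=1+0=1, deg[7]=1+1=2, deg[8]=1+0=1, deg[9]=1+0=1, deg[10]=1+1=2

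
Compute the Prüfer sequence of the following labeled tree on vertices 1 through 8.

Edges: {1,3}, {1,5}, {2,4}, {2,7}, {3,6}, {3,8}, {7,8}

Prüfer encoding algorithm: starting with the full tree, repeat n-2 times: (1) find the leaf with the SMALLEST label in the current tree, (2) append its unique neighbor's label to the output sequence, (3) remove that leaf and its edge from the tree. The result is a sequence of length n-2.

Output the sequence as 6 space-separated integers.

Step 1: leaves = {4,5,6}. Remove smallest leaf 4, emit neighbor 2.
Step 2: leaves = {2,5,6}. Remove smallest leaf 2, emit neighbor 7.
Step 3: leaves = {5,6,7}. Remove smallest leaf 5, emit neighbor 1.
Step 4: leaves = {1,6,7}. Remove smallest leaf 1, emit neighbor 3.
Step 5: leaves = {6,7}. Remove smallest leaf 6, emit neighbor 3.
Step 6: leaves = {3,7}. Remove smallest leaf 3, emit neighbor 8.
Done: 2 vertices remain (7, 8). Sequence = [2 7 1 3 3 8]

Answer: 2 7 1 3 3 8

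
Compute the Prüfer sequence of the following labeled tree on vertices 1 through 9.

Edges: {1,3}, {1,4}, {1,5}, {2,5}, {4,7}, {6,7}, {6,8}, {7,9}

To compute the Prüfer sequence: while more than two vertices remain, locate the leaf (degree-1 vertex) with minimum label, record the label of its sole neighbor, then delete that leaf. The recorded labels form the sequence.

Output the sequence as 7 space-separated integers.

Step 1: leaves = {2,3,8,9}. Remove smallest leaf 2, emit neighbor 5.
Step 2: leaves = {3,5,8,9}. Remove smallest leaf 3, emit neighbor 1.
Step 3: leaves = {5,8,9}. Remove smallest leaf 5, emit neighbor 1.
Step 4: leaves = {1,8,9}. Remove smallest leaf 1, emit neighbor 4.
Step 5: leaves = {4,8,9}. Remove smallest leaf 4, emit neighbor 7.
Step 6: leaves = {8,9}. Remove smallest leaf 8, emit neighbor 6.
Step 7: leaves = {6,9}. Remove smallest leaf 6, emit neighbor 7.
Done: 2 vertices remain (7, 9). Sequence = [5 1 1 4 7 6 7]

Answer: 5 1 1 4 7 6 7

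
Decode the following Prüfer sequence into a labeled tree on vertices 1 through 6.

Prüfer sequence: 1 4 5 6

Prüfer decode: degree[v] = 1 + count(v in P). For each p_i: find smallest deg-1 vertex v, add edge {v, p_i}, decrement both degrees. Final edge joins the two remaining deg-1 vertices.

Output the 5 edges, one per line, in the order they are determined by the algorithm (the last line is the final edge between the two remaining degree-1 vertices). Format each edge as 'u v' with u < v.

Initial degrees: {1:2, 2:1, 3:1, 4:2, 5:2, 6:2}
Step 1: smallest deg-1 vertex = 2, p_1 = 1. Add edge {1,2}. Now deg[2]=0, deg[1]=1.
Step 2: smallest deg-1 vertex = 1, p_2 = 4. Add edge {1,4}. Now deg[1]=0, deg[4]=1.
Step 3: smallest deg-1 vertex = 3, p_3 = 5. Add edge {3,5}. Now deg[3]=0, deg[5]=1.
Step 4: smallest deg-1 vertex = 4, p_4 = 6. Add edge {4,6}. Now deg[4]=0, deg[6]=1.
Final: two remaining deg-1 vertices are 5, 6. Add edge {5,6}.

Answer: 1 2
1 4
3 5
4 6
5 6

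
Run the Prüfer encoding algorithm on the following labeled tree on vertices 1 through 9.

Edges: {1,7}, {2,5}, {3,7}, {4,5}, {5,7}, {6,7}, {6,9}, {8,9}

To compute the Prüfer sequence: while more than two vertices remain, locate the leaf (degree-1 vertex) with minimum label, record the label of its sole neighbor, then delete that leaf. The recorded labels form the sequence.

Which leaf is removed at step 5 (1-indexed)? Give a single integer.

Answer: 5

Derivation:
Step 1: current leaves = {1,2,3,4,8}. Remove leaf 1 (neighbor: 7).
Step 2: current leaves = {2,3,4,8}. Remove leaf 2 (neighbor: 5).
Step 3: current leaves = {3,4,8}. Remove leaf 3 (neighbor: 7).
Step 4: current leaves = {4,8}. Remove leaf 4 (neighbor: 5).
Step 5: current leaves = {5,8}. Remove leaf 5 (neighbor: 7).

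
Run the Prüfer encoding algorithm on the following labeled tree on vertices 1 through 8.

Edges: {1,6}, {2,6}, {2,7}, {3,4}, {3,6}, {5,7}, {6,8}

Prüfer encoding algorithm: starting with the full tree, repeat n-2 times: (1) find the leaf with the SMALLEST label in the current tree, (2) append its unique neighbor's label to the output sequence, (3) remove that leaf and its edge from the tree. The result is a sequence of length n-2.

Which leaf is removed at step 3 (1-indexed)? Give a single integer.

Step 1: current leaves = {1,4,5,8}. Remove leaf 1 (neighbor: 6).
Step 2: current leaves = {4,5,8}. Remove leaf 4 (neighbor: 3).
Step 3: current leaves = {3,5,8}. Remove leaf 3 (neighbor: 6).

Answer: 3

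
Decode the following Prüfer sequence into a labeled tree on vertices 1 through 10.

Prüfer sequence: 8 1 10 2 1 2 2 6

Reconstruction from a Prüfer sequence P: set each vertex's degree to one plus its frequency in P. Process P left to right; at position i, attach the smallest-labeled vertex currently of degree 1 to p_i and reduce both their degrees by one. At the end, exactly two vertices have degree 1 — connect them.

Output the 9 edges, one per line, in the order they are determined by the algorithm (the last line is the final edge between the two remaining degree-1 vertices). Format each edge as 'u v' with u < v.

Initial degrees: {1:3, 2:4, 3:1, 4:1, 5:1, 6:2, 7:1, 8:2, 9:1, 10:2}
Step 1: smallest deg-1 vertex = 3, p_1 = 8. Add edge {3,8}. Now deg[3]=0, deg[8]=1.
Step 2: smallest deg-1 vertex = 4, p_2 = 1. Add edge {1,4}. Now deg[4]=0, deg[1]=2.
Step 3: smallest deg-1 vertex = 5, p_3 = 10. Add edge {5,10}. Now deg[5]=0, deg[10]=1.
Step 4: smallest deg-1 vertex = 7, p_4 = 2. Add edge {2,7}. Now deg[7]=0, deg[2]=3.
Step 5: smallest deg-1 vertex = 8, p_5 = 1. Add edge {1,8}. Now deg[8]=0, deg[1]=1.
Step 6: smallest deg-1 vertex = 1, p_6 = 2. Add edge {1,2}. Now deg[1]=0, deg[2]=2.
Step 7: smallest deg-1 vertex = 9, p_7 = 2. Add edge {2,9}. Now deg[9]=0, deg[2]=1.
Step 8: smallest deg-1 vertex = 2, p_8 = 6. Add edge {2,6}. Now deg[2]=0, deg[6]=1.
Final: two remaining deg-1 vertices are 6, 10. Add edge {6,10}.

Answer: 3 8
1 4
5 10
2 7
1 8
1 2
2 9
2 6
6 10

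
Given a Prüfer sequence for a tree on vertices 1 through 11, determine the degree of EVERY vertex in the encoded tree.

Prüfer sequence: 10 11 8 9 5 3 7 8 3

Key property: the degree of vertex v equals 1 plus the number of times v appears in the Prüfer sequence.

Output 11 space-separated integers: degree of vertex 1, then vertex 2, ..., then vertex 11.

p_1 = 10: count[10] becomes 1
p_2 = 11: count[11] becomes 1
p_3 = 8: count[8] becomes 1
p_4 = 9: count[9] becomes 1
p_5 = 5: count[5] becomes 1
p_6 = 3: count[3] becomes 1
p_7 = 7: count[7] becomes 1
p_8 = 8: count[8] becomes 2
p_9 = 3: count[3] becomes 2
Degrees (1 + count): deg[1]=1+0=1, deg[2]=1+0=1, deg[3]=1+2=3, deg[4]=1+0=1, deg[5]=1+1=2, deg[6]=1+0=1, deg[7]=1+1=2, deg[8]=1+2=3, deg[9]=1+1=2, deg[10]=1+1=2, deg[11]=1+1=2

Answer: 1 1 3 1 2 1 2 3 2 2 2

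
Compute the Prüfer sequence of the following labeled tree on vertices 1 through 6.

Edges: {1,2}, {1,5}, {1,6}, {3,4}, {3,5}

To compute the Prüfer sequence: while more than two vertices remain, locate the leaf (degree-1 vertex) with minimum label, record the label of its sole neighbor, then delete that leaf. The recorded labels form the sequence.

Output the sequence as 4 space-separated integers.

Answer: 1 3 5 1

Derivation:
Step 1: leaves = {2,4,6}. Remove smallest leaf 2, emit neighbor 1.
Step 2: leaves = {4,6}. Remove smallest leaf 4, emit neighbor 3.
Step 3: leaves = {3,6}. Remove smallest leaf 3, emit neighbor 5.
Step 4: leaves = {5,6}. Remove smallest leaf 5, emit neighbor 1.
Done: 2 vertices remain (1, 6). Sequence = [1 3 5 1]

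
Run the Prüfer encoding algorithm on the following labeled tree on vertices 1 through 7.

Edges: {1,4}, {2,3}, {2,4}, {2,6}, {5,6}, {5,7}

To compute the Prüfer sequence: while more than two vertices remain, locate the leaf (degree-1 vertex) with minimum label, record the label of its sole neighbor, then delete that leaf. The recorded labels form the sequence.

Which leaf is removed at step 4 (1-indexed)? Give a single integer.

Step 1: current leaves = {1,3,7}. Remove leaf 1 (neighbor: 4).
Step 2: current leaves = {3,4,7}. Remove leaf 3 (neighbor: 2).
Step 3: current leaves = {4,7}. Remove leaf 4 (neighbor: 2).
Step 4: current leaves = {2,7}. Remove leaf 2 (neighbor: 6).

Answer: 2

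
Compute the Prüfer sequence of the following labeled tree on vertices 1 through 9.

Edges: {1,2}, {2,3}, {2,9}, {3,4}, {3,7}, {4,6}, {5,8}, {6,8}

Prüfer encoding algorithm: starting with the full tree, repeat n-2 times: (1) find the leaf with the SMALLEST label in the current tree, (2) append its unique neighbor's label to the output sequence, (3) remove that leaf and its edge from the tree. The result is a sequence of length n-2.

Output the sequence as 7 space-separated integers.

Answer: 2 8 3 6 4 3 2

Derivation:
Step 1: leaves = {1,5,7,9}. Remove smallest leaf 1, emit neighbor 2.
Step 2: leaves = {5,7,9}. Remove smallest leaf 5, emit neighbor 8.
Step 3: leaves = {7,8,9}. Remove smallest leaf 7, emit neighbor 3.
Step 4: leaves = {8,9}. Remove smallest leaf 8, emit neighbor 6.
Step 5: leaves = {6,9}. Remove smallest leaf 6, emit neighbor 4.
Step 6: leaves = {4,9}. Remove smallest leaf 4, emit neighbor 3.
Step 7: leaves = {3,9}. Remove smallest leaf 3, emit neighbor 2.
Done: 2 vertices remain (2, 9). Sequence = [2 8 3 6 4 3 2]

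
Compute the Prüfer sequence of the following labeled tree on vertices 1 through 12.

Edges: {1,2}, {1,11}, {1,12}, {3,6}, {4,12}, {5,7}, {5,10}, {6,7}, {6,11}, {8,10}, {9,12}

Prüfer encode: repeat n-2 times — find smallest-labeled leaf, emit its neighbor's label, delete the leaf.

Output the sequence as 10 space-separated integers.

Answer: 1 6 12 10 12 5 7 6 11 1

Derivation:
Step 1: leaves = {2,3,4,8,9}. Remove smallest leaf 2, emit neighbor 1.
Step 2: leaves = {3,4,8,9}. Remove smallest leaf 3, emit neighbor 6.
Step 3: leaves = {4,8,9}. Remove smallest leaf 4, emit neighbor 12.
Step 4: leaves = {8,9}. Remove smallest leaf 8, emit neighbor 10.
Step 5: leaves = {9,10}. Remove smallest leaf 9, emit neighbor 12.
Step 6: leaves = {10,12}. Remove smallest leaf 10, emit neighbor 5.
Step 7: leaves = {5,12}. Remove smallest leaf 5, emit neighbor 7.
Step 8: leaves = {7,12}. Remove smallest leaf 7, emit neighbor 6.
Step 9: leaves = {6,12}. Remove smallest leaf 6, emit neighbor 11.
Step 10: leaves = {11,12}. Remove smallest leaf 11, emit neighbor 1.
Done: 2 vertices remain (1, 12). Sequence = [1 6 12 10 12 5 7 6 11 1]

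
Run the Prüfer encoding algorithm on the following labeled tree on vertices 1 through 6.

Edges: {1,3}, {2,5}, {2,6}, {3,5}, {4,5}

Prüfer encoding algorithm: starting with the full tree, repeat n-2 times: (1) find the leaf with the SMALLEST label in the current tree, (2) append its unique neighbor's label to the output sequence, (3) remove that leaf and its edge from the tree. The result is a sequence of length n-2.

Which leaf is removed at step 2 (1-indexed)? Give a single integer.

Answer: 3

Derivation:
Step 1: current leaves = {1,4,6}. Remove leaf 1 (neighbor: 3).
Step 2: current leaves = {3,4,6}. Remove leaf 3 (neighbor: 5).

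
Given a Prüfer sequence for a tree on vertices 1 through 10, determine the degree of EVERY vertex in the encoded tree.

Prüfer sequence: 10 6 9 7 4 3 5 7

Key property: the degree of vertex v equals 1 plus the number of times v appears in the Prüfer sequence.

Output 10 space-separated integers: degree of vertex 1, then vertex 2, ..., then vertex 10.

p_1 = 10: count[10] becomes 1
p_2 = 6: count[6] becomes 1
p_3 = 9: count[9] becomes 1
p_4 = 7: count[7] becomes 1
p_5 = 4: count[4] becomes 1
p_6 = 3: count[3] becomes 1
p_7 = 5: count[5] becomes 1
p_8 = 7: count[7] becomes 2
Degrees (1 + count): deg[1]=1+0=1, deg[2]=1+0=1, deg[3]=1+1=2, deg[4]=1+1=2, deg[5]=1+1=2, deg[6]=1+1=2, deg[7]=1+2=3, deg[8]=1+0=1, deg[9]=1+1=2, deg[10]=1+1=2

Answer: 1 1 2 2 2 2 3 1 2 2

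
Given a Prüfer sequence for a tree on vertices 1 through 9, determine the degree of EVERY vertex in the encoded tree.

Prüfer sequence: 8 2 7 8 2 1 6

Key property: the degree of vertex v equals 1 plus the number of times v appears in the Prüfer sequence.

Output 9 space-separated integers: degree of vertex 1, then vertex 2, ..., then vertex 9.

p_1 = 8: count[8] becomes 1
p_2 = 2: count[2] becomes 1
p_3 = 7: count[7] becomes 1
p_4 = 8: count[8] becomes 2
p_5 = 2: count[2] becomes 2
p_6 = 1: count[1] becomes 1
p_7 = 6: count[6] becomes 1
Degrees (1 + count): deg[1]=1+1=2, deg[2]=1+2=3, deg[3]=1+0=1, deg[4]=1+0=1, deg[5]=1+0=1, deg[6]=1+1=2, deg[7]=1+1=2, deg[8]=1+2=3, deg[9]=1+0=1

Answer: 2 3 1 1 1 2 2 3 1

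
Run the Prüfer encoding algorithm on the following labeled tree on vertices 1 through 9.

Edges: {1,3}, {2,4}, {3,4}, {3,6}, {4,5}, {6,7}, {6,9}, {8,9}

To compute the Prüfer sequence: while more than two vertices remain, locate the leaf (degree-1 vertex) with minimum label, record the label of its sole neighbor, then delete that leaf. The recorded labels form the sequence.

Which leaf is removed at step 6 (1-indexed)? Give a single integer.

Step 1: current leaves = {1,2,5,7,8}. Remove leaf 1 (neighbor: 3).
Step 2: current leaves = {2,5,7,8}. Remove leaf 2 (neighbor: 4).
Step 3: current leaves = {5,7,8}. Remove leaf 5 (neighbor: 4).
Step 4: current leaves = {4,7,8}. Remove leaf 4 (neighbor: 3).
Step 5: current leaves = {3,7,8}. Remove leaf 3 (neighbor: 6).
Step 6: current leaves = {7,8}. Remove leaf 7 (neighbor: 6).

Answer: 7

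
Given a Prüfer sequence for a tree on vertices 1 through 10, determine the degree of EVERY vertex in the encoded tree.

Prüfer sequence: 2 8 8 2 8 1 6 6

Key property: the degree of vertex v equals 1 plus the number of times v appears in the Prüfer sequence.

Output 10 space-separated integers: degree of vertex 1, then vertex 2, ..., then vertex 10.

Answer: 2 3 1 1 1 3 1 4 1 1

Derivation:
p_1 = 2: count[2] becomes 1
p_2 = 8: count[8] becomes 1
p_3 = 8: count[8] becomes 2
p_4 = 2: count[2] becomes 2
p_5 = 8: count[8] becomes 3
p_6 = 1: count[1] becomes 1
p_7 = 6: count[6] becomes 1
p_8 = 6: count[6] becomes 2
Degrees (1 + count): deg[1]=1+1=2, deg[2]=1+2=3, deg[3]=1+0=1, deg[4]=1+0=1, deg[5]=1+0=1, deg[6]=1+2=3, deg[7]=1+0=1, deg[8]=1+3=4, deg[9]=1+0=1, deg[10]=1+0=1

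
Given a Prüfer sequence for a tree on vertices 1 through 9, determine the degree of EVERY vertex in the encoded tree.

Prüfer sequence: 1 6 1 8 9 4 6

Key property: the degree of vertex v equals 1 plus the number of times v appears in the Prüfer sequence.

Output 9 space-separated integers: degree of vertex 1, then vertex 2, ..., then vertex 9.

Answer: 3 1 1 2 1 3 1 2 2

Derivation:
p_1 = 1: count[1] becomes 1
p_2 = 6: count[6] becomes 1
p_3 = 1: count[1] becomes 2
p_4 = 8: count[8] becomes 1
p_5 = 9: count[9] becomes 1
p_6 = 4: count[4] becomes 1
p_7 = 6: count[6] becomes 2
Degrees (1 + count): deg[1]=1+2=3, deg[2]=1+0=1, deg[3]=1+0=1, deg[4]=1+1=2, deg[5]=1+0=1, deg[6]=1+2=3, deg[7]=1+0=1, deg[8]=1+1=2, deg[9]=1+1=2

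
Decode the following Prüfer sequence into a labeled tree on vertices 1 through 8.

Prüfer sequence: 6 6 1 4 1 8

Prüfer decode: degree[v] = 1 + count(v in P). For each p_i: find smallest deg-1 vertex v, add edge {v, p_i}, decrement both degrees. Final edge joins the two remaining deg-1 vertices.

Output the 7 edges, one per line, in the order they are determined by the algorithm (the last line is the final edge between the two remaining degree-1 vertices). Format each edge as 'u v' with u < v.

Answer: 2 6
3 6
1 5
4 6
1 4
1 8
7 8

Derivation:
Initial degrees: {1:3, 2:1, 3:1, 4:2, 5:1, 6:3, 7:1, 8:2}
Step 1: smallest deg-1 vertex = 2, p_1 = 6. Add edge {2,6}. Now deg[2]=0, deg[6]=2.
Step 2: smallest deg-1 vertex = 3, p_2 = 6. Add edge {3,6}. Now deg[3]=0, deg[6]=1.
Step 3: smallest deg-1 vertex = 5, p_3 = 1. Add edge {1,5}. Now deg[5]=0, deg[1]=2.
Step 4: smallest deg-1 vertex = 6, p_4 = 4. Add edge {4,6}. Now deg[6]=0, deg[4]=1.
Step 5: smallest deg-1 vertex = 4, p_5 = 1. Add edge {1,4}. Now deg[4]=0, deg[1]=1.
Step 6: smallest deg-1 vertex = 1, p_6 = 8. Add edge {1,8}. Now deg[1]=0, deg[8]=1.
Final: two remaining deg-1 vertices are 7, 8. Add edge {7,8}.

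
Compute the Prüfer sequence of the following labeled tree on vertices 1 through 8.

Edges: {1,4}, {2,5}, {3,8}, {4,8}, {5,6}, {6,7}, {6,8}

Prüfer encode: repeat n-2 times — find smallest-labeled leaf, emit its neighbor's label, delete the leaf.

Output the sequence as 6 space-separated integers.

Step 1: leaves = {1,2,3,7}. Remove smallest leaf 1, emit neighbor 4.
Step 2: leaves = {2,3,4,7}. Remove smallest leaf 2, emit neighbor 5.
Step 3: leaves = {3,4,5,7}. Remove smallest leaf 3, emit neighbor 8.
Step 4: leaves = {4,5,7}. Remove smallest leaf 4, emit neighbor 8.
Step 5: leaves = {5,7,8}. Remove smallest leaf 5, emit neighbor 6.
Step 6: leaves = {7,8}. Remove smallest leaf 7, emit neighbor 6.
Done: 2 vertices remain (6, 8). Sequence = [4 5 8 8 6 6]

Answer: 4 5 8 8 6 6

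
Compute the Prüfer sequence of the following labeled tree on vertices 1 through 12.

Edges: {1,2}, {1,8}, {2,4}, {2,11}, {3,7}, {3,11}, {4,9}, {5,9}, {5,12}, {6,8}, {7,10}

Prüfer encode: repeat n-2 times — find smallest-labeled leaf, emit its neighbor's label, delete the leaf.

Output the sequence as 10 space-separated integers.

Answer: 8 1 2 7 3 11 2 4 9 5

Derivation:
Step 1: leaves = {6,10,12}. Remove smallest leaf 6, emit neighbor 8.
Step 2: leaves = {8,10,12}. Remove smallest leaf 8, emit neighbor 1.
Step 3: leaves = {1,10,12}. Remove smallest leaf 1, emit neighbor 2.
Step 4: leaves = {10,12}. Remove smallest leaf 10, emit neighbor 7.
Step 5: leaves = {7,12}. Remove smallest leaf 7, emit neighbor 3.
Step 6: leaves = {3,12}. Remove smallest leaf 3, emit neighbor 11.
Step 7: leaves = {11,12}. Remove smallest leaf 11, emit neighbor 2.
Step 8: leaves = {2,12}. Remove smallest leaf 2, emit neighbor 4.
Step 9: leaves = {4,12}. Remove smallest leaf 4, emit neighbor 9.
Step 10: leaves = {9,12}. Remove smallest leaf 9, emit neighbor 5.
Done: 2 vertices remain (5, 12). Sequence = [8 1 2 7 3 11 2 4 9 5]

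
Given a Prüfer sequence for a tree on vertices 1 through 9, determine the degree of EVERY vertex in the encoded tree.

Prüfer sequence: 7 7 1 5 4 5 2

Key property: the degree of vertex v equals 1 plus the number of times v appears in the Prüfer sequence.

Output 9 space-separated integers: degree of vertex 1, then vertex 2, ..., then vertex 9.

Answer: 2 2 1 2 3 1 3 1 1

Derivation:
p_1 = 7: count[7] becomes 1
p_2 = 7: count[7] becomes 2
p_3 = 1: count[1] becomes 1
p_4 = 5: count[5] becomes 1
p_5 = 4: count[4] becomes 1
p_6 = 5: count[5] becomes 2
p_7 = 2: count[2] becomes 1
Degrees (1 + count): deg[1]=1+1=2, deg[2]=1+1=2, deg[3]=1+0=1, deg[4]=1+1=2, deg[5]=1+2=3, deg[6]=1+0=1, deg[7]=1+2=3, deg[8]=1+0=1, deg[9]=1+0=1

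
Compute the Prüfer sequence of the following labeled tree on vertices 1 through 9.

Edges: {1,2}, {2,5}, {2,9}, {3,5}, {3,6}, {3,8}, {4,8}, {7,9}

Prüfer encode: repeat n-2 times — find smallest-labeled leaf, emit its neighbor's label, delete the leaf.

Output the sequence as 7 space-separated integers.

Answer: 2 8 3 9 3 5 2

Derivation:
Step 1: leaves = {1,4,6,7}. Remove smallest leaf 1, emit neighbor 2.
Step 2: leaves = {4,6,7}. Remove smallest leaf 4, emit neighbor 8.
Step 3: leaves = {6,7,8}. Remove smallest leaf 6, emit neighbor 3.
Step 4: leaves = {7,8}. Remove smallest leaf 7, emit neighbor 9.
Step 5: leaves = {8,9}. Remove smallest leaf 8, emit neighbor 3.
Step 6: leaves = {3,9}. Remove smallest leaf 3, emit neighbor 5.
Step 7: leaves = {5,9}. Remove smallest leaf 5, emit neighbor 2.
Done: 2 vertices remain (2, 9). Sequence = [2 8 3 9 3 5 2]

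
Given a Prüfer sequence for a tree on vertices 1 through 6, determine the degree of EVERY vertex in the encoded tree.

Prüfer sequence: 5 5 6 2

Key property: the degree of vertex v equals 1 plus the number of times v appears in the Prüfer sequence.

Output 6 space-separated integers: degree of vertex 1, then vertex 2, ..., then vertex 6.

Answer: 1 2 1 1 3 2

Derivation:
p_1 = 5: count[5] becomes 1
p_2 = 5: count[5] becomes 2
p_3 = 6: count[6] becomes 1
p_4 = 2: count[2] becomes 1
Degrees (1 + count): deg[1]=1+0=1, deg[2]=1+1=2, deg[3]=1+0=1, deg[4]=1+0=1, deg[5]=1+2=3, deg[6]=1+1=2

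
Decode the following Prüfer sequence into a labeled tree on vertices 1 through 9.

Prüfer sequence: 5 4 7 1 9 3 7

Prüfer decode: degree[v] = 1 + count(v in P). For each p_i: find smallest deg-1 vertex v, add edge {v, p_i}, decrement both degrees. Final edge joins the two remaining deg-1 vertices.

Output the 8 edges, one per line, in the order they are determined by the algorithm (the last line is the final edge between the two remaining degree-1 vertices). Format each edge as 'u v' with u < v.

Initial degrees: {1:2, 2:1, 3:2, 4:2, 5:2, 6:1, 7:3, 8:1, 9:2}
Step 1: smallest deg-1 vertex = 2, p_1 = 5. Add edge {2,5}. Now deg[2]=0, deg[5]=1.
Step 2: smallest deg-1 vertex = 5, p_2 = 4. Add edge {4,5}. Now deg[5]=0, deg[4]=1.
Step 3: smallest deg-1 vertex = 4, p_3 = 7. Add edge {4,7}. Now deg[4]=0, deg[7]=2.
Step 4: smallest deg-1 vertex = 6, p_4 = 1. Add edge {1,6}. Now deg[6]=0, deg[1]=1.
Step 5: smallest deg-1 vertex = 1, p_5 = 9. Add edge {1,9}. Now deg[1]=0, deg[9]=1.
Step 6: smallest deg-1 vertex = 8, p_6 = 3. Add edge {3,8}. Now deg[8]=0, deg[3]=1.
Step 7: smallest deg-1 vertex = 3, p_7 = 7. Add edge {3,7}. Now deg[3]=0, deg[7]=1.
Final: two remaining deg-1 vertices are 7, 9. Add edge {7,9}.

Answer: 2 5
4 5
4 7
1 6
1 9
3 8
3 7
7 9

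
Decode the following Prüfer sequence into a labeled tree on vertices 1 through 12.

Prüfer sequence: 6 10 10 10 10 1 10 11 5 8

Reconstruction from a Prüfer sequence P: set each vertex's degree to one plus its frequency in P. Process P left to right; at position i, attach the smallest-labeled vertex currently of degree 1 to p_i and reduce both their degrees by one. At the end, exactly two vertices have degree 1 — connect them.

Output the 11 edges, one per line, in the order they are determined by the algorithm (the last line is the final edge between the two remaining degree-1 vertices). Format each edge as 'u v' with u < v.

Answer: 2 6
3 10
4 10
6 10
7 10
1 9
1 10
10 11
5 11
5 8
8 12

Derivation:
Initial degrees: {1:2, 2:1, 3:1, 4:1, 5:2, 6:2, 7:1, 8:2, 9:1, 10:6, 11:2, 12:1}
Step 1: smallest deg-1 vertex = 2, p_1 = 6. Add edge {2,6}. Now deg[2]=0, deg[6]=1.
Step 2: smallest deg-1 vertex = 3, p_2 = 10. Add edge {3,10}. Now deg[3]=0, deg[10]=5.
Step 3: smallest deg-1 vertex = 4, p_3 = 10. Add edge {4,10}. Now deg[4]=0, deg[10]=4.
Step 4: smallest deg-1 vertex = 6, p_4 = 10. Add edge {6,10}. Now deg[6]=0, deg[10]=3.
Step 5: smallest deg-1 vertex = 7, p_5 = 10. Add edge {7,10}. Now deg[7]=0, deg[10]=2.
Step 6: smallest deg-1 vertex = 9, p_6 = 1. Add edge {1,9}. Now deg[9]=0, deg[1]=1.
Step 7: smallest deg-1 vertex = 1, p_7 = 10. Add edge {1,10}. Now deg[1]=0, deg[10]=1.
Step 8: smallest deg-1 vertex = 10, p_8 = 11. Add edge {10,11}. Now deg[10]=0, deg[11]=1.
Step 9: smallest deg-1 vertex = 11, p_9 = 5. Add edge {5,11}. Now deg[11]=0, deg[5]=1.
Step 10: smallest deg-1 vertex = 5, p_10 = 8. Add edge {5,8}. Now deg[5]=0, deg[8]=1.
Final: two remaining deg-1 vertices are 8, 12. Add edge {8,12}.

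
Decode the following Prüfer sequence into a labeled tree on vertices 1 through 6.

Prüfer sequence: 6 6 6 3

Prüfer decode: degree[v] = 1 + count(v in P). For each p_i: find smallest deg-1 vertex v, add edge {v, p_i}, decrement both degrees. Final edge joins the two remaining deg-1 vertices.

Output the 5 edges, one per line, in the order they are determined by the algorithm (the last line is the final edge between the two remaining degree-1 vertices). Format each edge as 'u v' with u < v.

Initial degrees: {1:1, 2:1, 3:2, 4:1, 5:1, 6:4}
Step 1: smallest deg-1 vertex = 1, p_1 = 6. Add edge {1,6}. Now deg[1]=0, deg[6]=3.
Step 2: smallest deg-1 vertex = 2, p_2 = 6. Add edge {2,6}. Now deg[2]=0, deg[6]=2.
Step 3: smallest deg-1 vertex = 4, p_3 = 6. Add edge {4,6}. Now deg[4]=0, deg[6]=1.
Step 4: smallest deg-1 vertex = 5, p_4 = 3. Add edge {3,5}. Now deg[5]=0, deg[3]=1.
Final: two remaining deg-1 vertices are 3, 6. Add edge {3,6}.

Answer: 1 6
2 6
4 6
3 5
3 6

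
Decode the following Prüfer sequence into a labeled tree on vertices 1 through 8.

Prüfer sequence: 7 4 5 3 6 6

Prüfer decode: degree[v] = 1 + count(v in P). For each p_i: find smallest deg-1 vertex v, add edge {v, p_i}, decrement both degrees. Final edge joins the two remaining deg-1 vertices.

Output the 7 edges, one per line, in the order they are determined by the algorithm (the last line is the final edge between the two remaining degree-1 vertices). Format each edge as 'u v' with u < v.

Answer: 1 7
2 4
4 5
3 5
3 6
6 7
6 8

Derivation:
Initial degrees: {1:1, 2:1, 3:2, 4:2, 5:2, 6:3, 7:2, 8:1}
Step 1: smallest deg-1 vertex = 1, p_1 = 7. Add edge {1,7}. Now deg[1]=0, deg[7]=1.
Step 2: smallest deg-1 vertex = 2, p_2 = 4. Add edge {2,4}. Now deg[2]=0, deg[4]=1.
Step 3: smallest deg-1 vertex = 4, p_3 = 5. Add edge {4,5}. Now deg[4]=0, deg[5]=1.
Step 4: smallest deg-1 vertex = 5, p_4 = 3. Add edge {3,5}. Now deg[5]=0, deg[3]=1.
Step 5: smallest deg-1 vertex = 3, p_5 = 6. Add edge {3,6}. Now deg[3]=0, deg[6]=2.
Step 6: smallest deg-1 vertex = 7, p_6 = 6. Add edge {6,7}. Now deg[7]=0, deg[6]=1.
Final: two remaining deg-1 vertices are 6, 8. Add edge {6,8}.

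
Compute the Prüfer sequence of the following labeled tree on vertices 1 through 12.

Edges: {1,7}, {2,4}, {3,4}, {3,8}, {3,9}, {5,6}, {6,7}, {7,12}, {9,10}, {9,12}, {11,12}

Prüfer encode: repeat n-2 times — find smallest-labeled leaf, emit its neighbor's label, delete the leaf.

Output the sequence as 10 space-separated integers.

Step 1: leaves = {1,2,5,8,10,11}. Remove smallest leaf 1, emit neighbor 7.
Step 2: leaves = {2,5,8,10,11}. Remove smallest leaf 2, emit neighbor 4.
Step 3: leaves = {4,5,8,10,11}. Remove smallest leaf 4, emit neighbor 3.
Step 4: leaves = {5,8,10,11}. Remove smallest leaf 5, emit neighbor 6.
Step 5: leaves = {6,8,10,11}. Remove smallest leaf 6, emit neighbor 7.
Step 6: leaves = {7,8,10,11}. Remove smallest leaf 7, emit neighbor 12.
Step 7: leaves = {8,10,11}. Remove smallest leaf 8, emit neighbor 3.
Step 8: leaves = {3,10,11}. Remove smallest leaf 3, emit neighbor 9.
Step 9: leaves = {10,11}. Remove smallest leaf 10, emit neighbor 9.
Step 10: leaves = {9,11}. Remove smallest leaf 9, emit neighbor 12.
Done: 2 vertices remain (11, 12). Sequence = [7 4 3 6 7 12 3 9 9 12]

Answer: 7 4 3 6 7 12 3 9 9 12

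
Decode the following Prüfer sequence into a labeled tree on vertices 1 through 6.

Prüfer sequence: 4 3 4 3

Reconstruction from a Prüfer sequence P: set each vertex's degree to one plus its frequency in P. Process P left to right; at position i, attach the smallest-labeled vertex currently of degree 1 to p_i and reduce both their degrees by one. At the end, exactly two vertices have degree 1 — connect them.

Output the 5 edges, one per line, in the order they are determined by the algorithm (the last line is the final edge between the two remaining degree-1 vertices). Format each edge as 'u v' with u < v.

Answer: 1 4
2 3
4 5
3 4
3 6

Derivation:
Initial degrees: {1:1, 2:1, 3:3, 4:3, 5:1, 6:1}
Step 1: smallest deg-1 vertex = 1, p_1 = 4. Add edge {1,4}. Now deg[1]=0, deg[4]=2.
Step 2: smallest deg-1 vertex = 2, p_2 = 3. Add edge {2,3}. Now deg[2]=0, deg[3]=2.
Step 3: smallest deg-1 vertex = 5, p_3 = 4. Add edge {4,5}. Now deg[5]=0, deg[4]=1.
Step 4: smallest deg-1 vertex = 4, p_4 = 3. Add edge {3,4}. Now deg[4]=0, deg[3]=1.
Final: two remaining deg-1 vertices are 3, 6. Add edge {3,6}.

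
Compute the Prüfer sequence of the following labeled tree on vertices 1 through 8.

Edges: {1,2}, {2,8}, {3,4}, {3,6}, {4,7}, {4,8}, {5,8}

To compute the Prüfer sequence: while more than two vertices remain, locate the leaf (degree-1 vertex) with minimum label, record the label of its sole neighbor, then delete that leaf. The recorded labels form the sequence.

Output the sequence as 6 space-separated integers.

Step 1: leaves = {1,5,6,7}. Remove smallest leaf 1, emit neighbor 2.
Step 2: leaves = {2,5,6,7}. Remove smallest leaf 2, emit neighbor 8.
Step 3: leaves = {5,6,7}. Remove smallest leaf 5, emit neighbor 8.
Step 4: leaves = {6,7,8}. Remove smallest leaf 6, emit neighbor 3.
Step 5: leaves = {3,7,8}. Remove smallest leaf 3, emit neighbor 4.
Step 6: leaves = {7,8}. Remove smallest leaf 7, emit neighbor 4.
Done: 2 vertices remain (4, 8). Sequence = [2 8 8 3 4 4]

Answer: 2 8 8 3 4 4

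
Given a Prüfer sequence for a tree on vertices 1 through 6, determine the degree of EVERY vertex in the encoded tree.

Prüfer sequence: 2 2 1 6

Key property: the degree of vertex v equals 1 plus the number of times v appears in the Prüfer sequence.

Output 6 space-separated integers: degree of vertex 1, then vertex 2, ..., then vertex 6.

Answer: 2 3 1 1 1 2

Derivation:
p_1 = 2: count[2] becomes 1
p_2 = 2: count[2] becomes 2
p_3 = 1: count[1] becomes 1
p_4 = 6: count[6] becomes 1
Degrees (1 + count): deg[1]=1+1=2, deg[2]=1+2=3, deg[3]=1+0=1, deg[4]=1+0=1, deg[5]=1+0=1, deg[6]=1+1=2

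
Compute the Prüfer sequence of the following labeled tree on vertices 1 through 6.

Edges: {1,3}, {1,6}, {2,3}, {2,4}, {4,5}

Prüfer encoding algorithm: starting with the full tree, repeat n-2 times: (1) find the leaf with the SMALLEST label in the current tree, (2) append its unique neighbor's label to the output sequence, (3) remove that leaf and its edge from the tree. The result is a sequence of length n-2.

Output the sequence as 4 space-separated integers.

Answer: 4 2 3 1

Derivation:
Step 1: leaves = {5,6}. Remove smallest leaf 5, emit neighbor 4.
Step 2: leaves = {4,6}. Remove smallest leaf 4, emit neighbor 2.
Step 3: leaves = {2,6}. Remove smallest leaf 2, emit neighbor 3.
Step 4: leaves = {3,6}. Remove smallest leaf 3, emit neighbor 1.
Done: 2 vertices remain (1, 6). Sequence = [4 2 3 1]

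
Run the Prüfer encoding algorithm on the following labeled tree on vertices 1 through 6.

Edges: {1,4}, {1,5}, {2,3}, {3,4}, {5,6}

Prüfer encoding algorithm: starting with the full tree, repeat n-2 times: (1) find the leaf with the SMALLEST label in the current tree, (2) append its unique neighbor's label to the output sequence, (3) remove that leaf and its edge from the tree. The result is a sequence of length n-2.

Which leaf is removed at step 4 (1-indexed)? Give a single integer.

Answer: 1

Derivation:
Step 1: current leaves = {2,6}. Remove leaf 2 (neighbor: 3).
Step 2: current leaves = {3,6}. Remove leaf 3 (neighbor: 4).
Step 3: current leaves = {4,6}. Remove leaf 4 (neighbor: 1).
Step 4: current leaves = {1,6}. Remove leaf 1 (neighbor: 5).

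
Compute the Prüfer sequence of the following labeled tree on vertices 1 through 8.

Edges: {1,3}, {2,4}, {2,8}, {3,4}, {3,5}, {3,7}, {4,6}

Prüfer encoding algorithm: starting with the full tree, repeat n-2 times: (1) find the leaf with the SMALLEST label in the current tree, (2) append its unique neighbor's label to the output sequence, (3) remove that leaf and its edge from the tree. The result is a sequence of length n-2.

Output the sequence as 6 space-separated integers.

Step 1: leaves = {1,5,6,7,8}. Remove smallest leaf 1, emit neighbor 3.
Step 2: leaves = {5,6,7,8}. Remove smallest leaf 5, emit neighbor 3.
Step 3: leaves = {6,7,8}. Remove smallest leaf 6, emit neighbor 4.
Step 4: leaves = {7,8}. Remove smallest leaf 7, emit neighbor 3.
Step 5: leaves = {3,8}. Remove smallest leaf 3, emit neighbor 4.
Step 6: leaves = {4,8}. Remove smallest leaf 4, emit neighbor 2.
Done: 2 vertices remain (2, 8). Sequence = [3 3 4 3 4 2]

Answer: 3 3 4 3 4 2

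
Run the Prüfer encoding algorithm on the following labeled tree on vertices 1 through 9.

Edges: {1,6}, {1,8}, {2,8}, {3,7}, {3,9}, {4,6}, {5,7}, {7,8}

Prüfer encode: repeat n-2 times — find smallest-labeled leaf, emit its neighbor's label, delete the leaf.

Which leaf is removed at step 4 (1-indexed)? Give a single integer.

Answer: 6

Derivation:
Step 1: current leaves = {2,4,5,9}. Remove leaf 2 (neighbor: 8).
Step 2: current leaves = {4,5,9}. Remove leaf 4 (neighbor: 6).
Step 3: current leaves = {5,6,9}. Remove leaf 5 (neighbor: 7).
Step 4: current leaves = {6,9}. Remove leaf 6 (neighbor: 1).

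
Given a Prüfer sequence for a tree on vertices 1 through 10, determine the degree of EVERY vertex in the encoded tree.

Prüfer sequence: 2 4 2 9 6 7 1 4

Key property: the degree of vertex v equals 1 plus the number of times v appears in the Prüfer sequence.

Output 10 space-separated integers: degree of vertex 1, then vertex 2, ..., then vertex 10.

p_1 = 2: count[2] becomes 1
p_2 = 4: count[4] becomes 1
p_3 = 2: count[2] becomes 2
p_4 = 9: count[9] becomes 1
p_5 = 6: count[6] becomes 1
p_6 = 7: count[7] becomes 1
p_7 = 1: count[1] becomes 1
p_8 = 4: count[4] becomes 2
Degrees (1 + count): deg[1]=1+1=2, deg[2]=1+2=3, deg[3]=1+0=1, deg[4]=1+2=3, deg[5]=1+0=1, deg[6]=1+1=2, deg[7]=1+1=2, deg[8]=1+0=1, deg[9]=1+1=2, deg[10]=1+0=1

Answer: 2 3 1 3 1 2 2 1 2 1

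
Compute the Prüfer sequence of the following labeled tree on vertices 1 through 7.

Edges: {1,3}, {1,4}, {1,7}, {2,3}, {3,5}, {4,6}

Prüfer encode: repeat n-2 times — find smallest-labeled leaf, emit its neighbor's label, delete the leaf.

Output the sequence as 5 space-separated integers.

Step 1: leaves = {2,5,6,7}. Remove smallest leaf 2, emit neighbor 3.
Step 2: leaves = {5,6,7}. Remove smallest leaf 5, emit neighbor 3.
Step 3: leaves = {3,6,7}. Remove smallest leaf 3, emit neighbor 1.
Step 4: leaves = {6,7}. Remove smallest leaf 6, emit neighbor 4.
Step 5: leaves = {4,7}. Remove smallest leaf 4, emit neighbor 1.
Done: 2 vertices remain (1, 7). Sequence = [3 3 1 4 1]

Answer: 3 3 1 4 1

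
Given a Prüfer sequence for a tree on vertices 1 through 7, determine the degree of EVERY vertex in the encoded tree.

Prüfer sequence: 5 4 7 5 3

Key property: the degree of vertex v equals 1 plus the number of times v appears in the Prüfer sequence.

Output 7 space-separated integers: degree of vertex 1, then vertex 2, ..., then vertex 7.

Answer: 1 1 2 2 3 1 2

Derivation:
p_1 = 5: count[5] becomes 1
p_2 = 4: count[4] becomes 1
p_3 = 7: count[7] becomes 1
p_4 = 5: count[5] becomes 2
p_5 = 3: count[3] becomes 1
Degrees (1 + count): deg[1]=1+0=1, deg[2]=1+0=1, deg[3]=1+1=2, deg[4]=1+1=2, deg[5]=1+2=3, deg[6]=1+0=1, deg[7]=1+1=2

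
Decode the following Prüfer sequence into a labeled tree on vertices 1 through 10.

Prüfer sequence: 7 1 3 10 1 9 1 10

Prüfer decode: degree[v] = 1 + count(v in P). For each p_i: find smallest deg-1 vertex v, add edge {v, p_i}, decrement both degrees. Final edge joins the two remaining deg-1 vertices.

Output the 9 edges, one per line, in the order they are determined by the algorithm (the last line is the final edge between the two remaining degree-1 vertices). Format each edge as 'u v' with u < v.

Answer: 2 7
1 4
3 5
3 10
1 6
7 9
1 8
1 10
9 10

Derivation:
Initial degrees: {1:4, 2:1, 3:2, 4:1, 5:1, 6:1, 7:2, 8:1, 9:2, 10:3}
Step 1: smallest deg-1 vertex = 2, p_1 = 7. Add edge {2,7}. Now deg[2]=0, deg[7]=1.
Step 2: smallest deg-1 vertex = 4, p_2 = 1. Add edge {1,4}. Now deg[4]=0, deg[1]=3.
Step 3: smallest deg-1 vertex = 5, p_3 = 3. Add edge {3,5}. Now deg[5]=0, deg[3]=1.
Step 4: smallest deg-1 vertex = 3, p_4 = 10. Add edge {3,10}. Now deg[3]=0, deg[10]=2.
Step 5: smallest deg-1 vertex = 6, p_5 = 1. Add edge {1,6}. Now deg[6]=0, deg[1]=2.
Step 6: smallest deg-1 vertex = 7, p_6 = 9. Add edge {7,9}. Now deg[7]=0, deg[9]=1.
Step 7: smallest deg-1 vertex = 8, p_7 = 1. Add edge {1,8}. Now deg[8]=0, deg[1]=1.
Step 8: smallest deg-1 vertex = 1, p_8 = 10. Add edge {1,10}. Now deg[1]=0, deg[10]=1.
Final: two remaining deg-1 vertices are 9, 10. Add edge {9,10}.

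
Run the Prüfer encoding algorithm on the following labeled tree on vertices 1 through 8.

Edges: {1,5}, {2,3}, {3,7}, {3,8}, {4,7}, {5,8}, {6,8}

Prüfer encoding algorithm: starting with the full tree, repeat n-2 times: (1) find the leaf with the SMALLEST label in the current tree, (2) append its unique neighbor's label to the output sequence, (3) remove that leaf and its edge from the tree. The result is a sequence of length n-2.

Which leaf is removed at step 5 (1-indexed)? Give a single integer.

Step 1: current leaves = {1,2,4,6}. Remove leaf 1 (neighbor: 5).
Step 2: current leaves = {2,4,5,6}. Remove leaf 2 (neighbor: 3).
Step 3: current leaves = {4,5,6}. Remove leaf 4 (neighbor: 7).
Step 4: current leaves = {5,6,7}. Remove leaf 5 (neighbor: 8).
Step 5: current leaves = {6,7}. Remove leaf 6 (neighbor: 8).

Answer: 6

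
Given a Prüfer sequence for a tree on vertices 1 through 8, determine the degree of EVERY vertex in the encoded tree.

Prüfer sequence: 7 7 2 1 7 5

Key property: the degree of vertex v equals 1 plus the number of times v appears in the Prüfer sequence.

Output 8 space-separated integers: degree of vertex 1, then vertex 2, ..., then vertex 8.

p_1 = 7: count[7] becomes 1
p_2 = 7: count[7] becomes 2
p_3 = 2: count[2] becomes 1
p_4 = 1: count[1] becomes 1
p_5 = 7: count[7] becomes 3
p_6 = 5: count[5] becomes 1
Degrees (1 + count): deg[1]=1+1=2, deg[2]=1+1=2, deg[3]=1+0=1, deg[4]=1+0=1, deg[5]=1+1=2, deg[6]=1+0=1, deg[7]=1+3=4, deg[8]=1+0=1

Answer: 2 2 1 1 2 1 4 1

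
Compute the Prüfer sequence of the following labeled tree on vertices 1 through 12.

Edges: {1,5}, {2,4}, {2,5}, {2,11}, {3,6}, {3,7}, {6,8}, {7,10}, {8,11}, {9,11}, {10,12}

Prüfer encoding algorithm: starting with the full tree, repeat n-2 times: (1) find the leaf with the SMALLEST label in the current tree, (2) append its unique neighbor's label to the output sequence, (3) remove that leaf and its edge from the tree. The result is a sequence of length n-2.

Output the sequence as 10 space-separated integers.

Step 1: leaves = {1,4,9,12}. Remove smallest leaf 1, emit neighbor 5.
Step 2: leaves = {4,5,9,12}. Remove smallest leaf 4, emit neighbor 2.
Step 3: leaves = {5,9,12}. Remove smallest leaf 5, emit neighbor 2.
Step 4: leaves = {2,9,12}. Remove smallest leaf 2, emit neighbor 11.
Step 5: leaves = {9,12}. Remove smallest leaf 9, emit neighbor 11.
Step 6: leaves = {11,12}. Remove smallest leaf 11, emit neighbor 8.
Step 7: leaves = {8,12}. Remove smallest leaf 8, emit neighbor 6.
Step 8: leaves = {6,12}. Remove smallest leaf 6, emit neighbor 3.
Step 9: leaves = {3,12}. Remove smallest leaf 3, emit neighbor 7.
Step 10: leaves = {7,12}. Remove smallest leaf 7, emit neighbor 10.
Done: 2 vertices remain (10, 12). Sequence = [5 2 2 11 11 8 6 3 7 10]

Answer: 5 2 2 11 11 8 6 3 7 10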